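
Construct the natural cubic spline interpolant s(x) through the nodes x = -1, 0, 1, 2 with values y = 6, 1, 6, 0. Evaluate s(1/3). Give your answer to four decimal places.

With M_i denoting the second derivative at x_i, h_i = 1, 1, 1, and Δ_i = (y_(i+1) − y_i)/h_i = -5, 5, -6:
  1·M_0 + 4·M_1 + 1·M_2 = 6(Δ_1 - Δ_0) = 60
  1·M_1 + 4·M_2 + 1·M_3 = 6(Δ_2 - Δ_1) = -66
Natural end conditions: M_0 = M_3 = 0.
Forward elimination and back-substitution give M_0 = 0, M_1 = 102/5, M_2 = -108/5, M_3 = 0.
On [0, 1], s(x) = 1 + 9/5·x + 51/5·x² - 7·x³.
With x = 1/3: s(1/3) = 334/135.

2.4741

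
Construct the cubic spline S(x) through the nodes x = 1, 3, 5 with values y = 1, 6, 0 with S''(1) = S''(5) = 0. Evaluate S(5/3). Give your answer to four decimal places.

Put σ_i = S'' at the i-th knot. Here h = (2, 2) and Δ = (5/2, -3), so the interior equations h_(i-1)·σ_(i-1) + 2(h_(i-1)+h_i)·σ_i + h_i·σ_(i+1) = 6(Δ_i − Δ_(i-1)) read
  2·σ_0 + 8·σ_1 + 2·σ_2 = 6(Δ_1 - Δ_0) = -33
Natural end conditions: σ_0 = σ_2 = 0.
Hence σ_0 = 0, σ_1 = -33/8, σ_2 = 0.
On [1, 3], S(x) = 1 + 31/8·(x - 1) + 0·(x - 1)² - 11/32·(x - 1)³.
With (x - 1) = 2/3: S(5/3) = 94/27.

3.4815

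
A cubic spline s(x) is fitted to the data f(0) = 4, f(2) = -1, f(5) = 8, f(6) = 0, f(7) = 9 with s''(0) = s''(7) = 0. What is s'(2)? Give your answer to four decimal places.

Write M_i for s''(x_i). With h_i = 2, 3, 1, 1 and divided differences Δ_i = -5/2, 3, -8, 9, the continuity of s' gives the tridiagonal system
  2·M_0 + 10·M_1 + 3·M_2 = 6(Δ_1 - Δ_0) = 33
  3·M_1 + 8·M_2 + 1·M_3 = 6(Δ_2 - Δ_1) = -66
  1·M_2 + 4·M_3 + 1·M_4 = 6(Δ_3 - Δ_2) = 102
Natural end conditions: M_0 = M_4 = 0.
Hence M_0 = 0, M_1 = 2121/274, M_2 = -2028/137, M_3 = 8001/274, M_4 = 0.
On [2, 5], s'(x) = b_1 + 2c_1·(x - 2) + 3d_1·(x - 2)² with b_1 = Δ_1 - h_1(2M_1 + M_2)/6 = 729/274, c_1 = M_1/2 = 2121/548, d_1 = (M_2 - M_1)/(6h_1) = -2059/1644. So s'(2) = 729/274.

2.6606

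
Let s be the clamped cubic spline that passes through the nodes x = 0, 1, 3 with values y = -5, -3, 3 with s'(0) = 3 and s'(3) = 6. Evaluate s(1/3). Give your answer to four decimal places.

-4.1481

Put σ_i = s'' at the i-th knot. Here h = (1, 2) and Δ = (2, 3), so the interior equations h_(i-1)·σ_(i-1) + 2(h_(i-1)+h_i)·σ_i + h_i·σ_(i+1) = 6(Δ_i − Δ_(i-1)) read
  1·σ_0 + 6·σ_1 + 2·σ_2 = 6(Δ_1 - Δ_0) = 6
Clamped end conditions give two more equations: 2h_0·σ_0 + h_0·σ_1 = 6(Δ_0 - s'(0)) = -6 and h_1·σ_1 + 2h_1·σ_2 = 6(s'(3) - Δ_1) = 18.
Hence σ_0 = -3, σ_1 = 0, σ_2 = 9/2.
On [0, 1], s(x) = -5 + 3·x - 3/2·x² + 1/2·x³.
With x = 1/3: s(1/3) = -112/27.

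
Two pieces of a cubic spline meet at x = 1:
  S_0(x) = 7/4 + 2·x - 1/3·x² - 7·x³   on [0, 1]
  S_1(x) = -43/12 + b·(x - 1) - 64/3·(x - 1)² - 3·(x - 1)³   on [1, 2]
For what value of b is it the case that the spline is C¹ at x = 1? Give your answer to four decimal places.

S_0'(x) = 2 - 2/3·x - 21·x², so S_0'(1) = -59/3. On the right, S_1'(1) = b, so b = -59/3.

-19.6667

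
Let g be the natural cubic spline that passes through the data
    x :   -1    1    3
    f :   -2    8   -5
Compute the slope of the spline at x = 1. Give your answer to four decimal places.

-0.7500

With σ_i denoting the second derivative at x_i, h_i = 2, 2, and Δ_i = (y_(i+1) − y_i)/h_i = 5, -13/2:
  2·σ_0 + 8·σ_1 + 2·σ_2 = 6(Δ_1 - Δ_0) = -69
Natural end conditions: σ_0 = σ_2 = 0.
Hence σ_0 = 0, σ_1 = -69/8, σ_2 = 0.
On [1, 3], g'(x) = b_1 + 2c_1·(x - 1) + 3d_1·(x - 1)² with b_1 = Δ_1 - h_1(2σ_1 + σ_2)/6 = -3/4, c_1 = σ_1/2 = -69/16, d_1 = (σ_2 - σ_1)/(6h_1) = 23/32. So g'(1) = -3/4.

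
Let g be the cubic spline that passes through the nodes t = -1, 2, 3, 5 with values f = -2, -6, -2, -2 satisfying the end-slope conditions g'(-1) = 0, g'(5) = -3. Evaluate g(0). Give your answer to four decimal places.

Let σ_i = g''(x_i). Step sizes h_i = 3, 1, 2; slopes of the chords Δ_i = (y_(i+1) - y_i)/h_i = -4/3, 4, 0.
  3·σ_0 + 8·σ_1 + 1·σ_2 = 6(Δ_1 - Δ_0) = 32
  1·σ_1 + 6·σ_2 + 2·σ_3 = 6(Δ_2 - Δ_1) = -24
Clamped end conditions give two more equations: 2h_0·σ_0 + h_0·σ_1 = 6(Δ_0 - g'(-1)) = -8 and h_2·σ_2 + 2h_2·σ_3 = 6(g'(5) - Δ_2) = -18.
Hence σ_0 = -31/7, σ_1 = 130/21, σ_2 = -89/21, σ_3 = -50/21.
On [-1, 2], g(t) = -2 + 0·(t + 1) - 31/14·(t + 1)² + 223/378·(t + 1)³.
With (t + 1) = 1: g(0) = -685/189.

-3.6243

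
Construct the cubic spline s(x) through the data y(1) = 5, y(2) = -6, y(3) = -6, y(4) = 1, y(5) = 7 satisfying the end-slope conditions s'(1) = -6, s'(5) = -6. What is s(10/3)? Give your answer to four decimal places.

With M_i denoting the second derivative at x_i, h_i = 1, 1, 1, 1, and Δ_i = (y_(i+1) − y_i)/h_i = -11, 0, 7, 6:
  1·M_0 + 4·M_1 + 1·M_2 = 6(Δ_1 - Δ_0) = 66
  1·M_1 + 4·M_2 + 1·M_3 = 6(Δ_2 - Δ_1) = 42
  1·M_2 + 4·M_3 + 1·M_4 = 6(Δ_3 - Δ_2) = -6
Clamped end conditions give two more equations: 2h_0·M_0 + h_0·M_1 = 6(Δ_0 - s'(1)) = -30 and h_3·M_3 + 2h_3·M_4 = 6(s'(5) - Δ_3) = -72.
Solving the tridiagonal system: M_0 = -183/7, M_1 = 156/7, M_2 = 3, M_3 = 54/7, M_4 = -279/7.
On [3, 4], s(x) = -6 + 33/7·(x - 3) + 3/2·(x - 3)² + 11/14·(x - 3)³.
With (x - 3) = 1/3: s(10/3) = -800/189.

-4.2328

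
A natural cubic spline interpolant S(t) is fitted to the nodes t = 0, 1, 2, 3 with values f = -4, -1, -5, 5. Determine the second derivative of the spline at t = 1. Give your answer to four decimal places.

-16.8000

Put σ_i = S'' at the i-th knot. Here h = (1, 1, 1) and Δ = (3, -4, 10), so the interior equations h_(i-1)·σ_(i-1) + 2(h_(i-1)+h_i)·σ_i + h_i·σ_(i+1) = 6(Δ_i − Δ_(i-1)) read
  1·σ_0 + 4·σ_1 + 1·σ_2 = 6(Δ_1 - Δ_0) = -42
  1·σ_1 + 4·σ_2 + 1·σ_3 = 6(Δ_2 - Δ_1) = 84
Natural end conditions: σ_0 = σ_3 = 0.
Solving the tridiagonal system: σ_0 = 0, σ_1 = -84/5, σ_2 = 126/5, σ_3 = 0.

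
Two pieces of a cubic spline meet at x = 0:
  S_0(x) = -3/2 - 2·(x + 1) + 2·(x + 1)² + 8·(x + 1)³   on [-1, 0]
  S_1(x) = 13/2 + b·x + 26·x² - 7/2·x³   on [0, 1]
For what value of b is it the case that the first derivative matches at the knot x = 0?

26

S_0'(x) = -2 + 4·(x + 1) + 24·(x + 1)², so S_0'(0) = 26. On the right, S_1'(0) = b, so b = 26.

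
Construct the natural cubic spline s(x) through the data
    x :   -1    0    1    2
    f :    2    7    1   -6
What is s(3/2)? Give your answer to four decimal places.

With σ_i denoting the second derivative at x_i, h_i = 1, 1, 1, and Δ_i = (y_(i+1) − y_i)/h_i = 5, -6, -7:
  1·σ_0 + 4·σ_1 + 1·σ_2 = 6(Δ_1 - Δ_0) = -66
  1·σ_1 + 4·σ_2 + 1·σ_3 = 6(Δ_2 - Δ_1) = -6
Natural end conditions: σ_0 = σ_3 = 0.
Hence σ_0 = 0, σ_1 = -86/5, σ_2 = 14/5, σ_3 = 0.
On [1, 2], s(x) = 1 - 119/15·(x - 1) + 7/5·(x - 1)² - 7/15·(x - 1)³.
With (x - 1) = 1/2: s(3/2) = -107/40.

-2.6750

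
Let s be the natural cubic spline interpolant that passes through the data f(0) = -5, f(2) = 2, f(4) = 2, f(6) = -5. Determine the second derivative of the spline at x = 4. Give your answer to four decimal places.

-2.1000

Write M_i for s''(x_i). With h_i = 2, 2, 2 and divided differences Δ_i = 7/2, 0, -7/2, the continuity of s' gives the tridiagonal system
  2·M_0 + 8·M_1 + 2·M_2 = 6(Δ_1 - Δ_0) = -21
  2·M_1 + 8·M_2 + 2·M_3 = 6(Δ_2 - Δ_1) = -21
Natural end conditions: M_0 = M_3 = 0.
Solving the tridiagonal system: M_0 = 0, M_1 = -21/10, M_2 = -21/10, M_3 = 0.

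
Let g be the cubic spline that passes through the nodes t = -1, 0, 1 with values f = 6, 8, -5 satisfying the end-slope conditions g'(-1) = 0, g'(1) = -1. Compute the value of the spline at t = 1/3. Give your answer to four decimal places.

3.5185

Let M_i = g''(x_i). Step sizes h_i = 1, 1; slopes of the chords Δ_i = (y_(i+1) - y_i)/h_i = 2, -13.
  1·M_0 + 4·M_1 + 1·M_2 = 6(Δ_1 - Δ_0) = -90
Clamped end conditions give two more equations: 2h_0·M_0 + h_0·M_1 = 6(Δ_0 - g'(-1)) = 12 and h_1·M_1 + 2h_1·M_2 = 6(g'(1) - Δ_1) = 72.
Forward elimination and back-substitution give M_0 = 28, M_1 = -44, M_2 = 58.
On [0, 1], g(t) = 8 - 8·t - 22·t² + 17·t³.
With t = 1/3: g(1/3) = 95/27.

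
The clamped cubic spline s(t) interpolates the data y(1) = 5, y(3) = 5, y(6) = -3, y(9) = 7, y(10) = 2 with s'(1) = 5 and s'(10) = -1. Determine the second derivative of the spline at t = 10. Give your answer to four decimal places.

Write M_i for s''(x_i). With h_i = 2, 3, 3, 1 and divided differences Δ_i = 0, -8/3, 10/3, -5, the continuity of s' gives the tridiagonal system
  2·M_0 + 10·M_1 + 3·M_2 = 6(Δ_1 - Δ_0) = -16
  3·M_1 + 12·M_2 + 3·M_3 = 6(Δ_2 - Δ_1) = 36
  3·M_2 + 8·M_3 + 1·M_4 = 6(Δ_3 - Δ_2) = -50
Clamped end conditions give two more equations: 2h_0·M_0 + h_0·M_1 = 6(Δ_0 - s'(1)) = -30 and h_3·M_3 + 2h_3·M_4 = 6(s'(10) - Δ_3) = 24.
Hence M_0 = -269/42, M_1 = -46/21, M_2 = 131/21, M_3 = -226/21, M_4 = 365/21.

17.3810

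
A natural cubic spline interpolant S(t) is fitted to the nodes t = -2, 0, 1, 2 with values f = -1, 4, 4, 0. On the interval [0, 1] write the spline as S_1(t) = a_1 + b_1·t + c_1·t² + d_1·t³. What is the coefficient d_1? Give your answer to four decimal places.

-0.6739

Write m_i for S''(x_i). With h_i = 2, 1, 1 and divided differences Δ_i = 5/2, 0, -4, the continuity of S' gives the tridiagonal system
  2·m_0 + 6·m_1 + 1·m_2 = 6(Δ_1 - Δ_0) = -15
  1·m_1 + 4·m_2 + 1·m_3 = 6(Δ_2 - Δ_1) = -24
Natural end conditions: m_0 = m_3 = 0.
Hence m_0 = 0, m_1 = -36/23, m_2 = -129/23, m_3 = 0.
On [0, 1], with S_1(t) = a_1 + b_1·t + c_1·t² + d_1·t³: c_1 = m_1/2 = -18/23, d_1 = (m_2 - m_1)/(6h_1) = -31/46, b_1 = Δ_1 - h_1(2m_1 + m_2)/6 = 67/46.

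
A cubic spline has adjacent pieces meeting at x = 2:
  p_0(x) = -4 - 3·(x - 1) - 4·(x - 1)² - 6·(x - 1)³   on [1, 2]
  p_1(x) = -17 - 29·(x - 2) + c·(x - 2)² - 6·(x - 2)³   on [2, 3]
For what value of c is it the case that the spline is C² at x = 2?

p_0''(x) = -8 - 36·(x - 1), so p_0''(2) = -44. On the right, p_1''(2) = 2c, so c = -22.

-22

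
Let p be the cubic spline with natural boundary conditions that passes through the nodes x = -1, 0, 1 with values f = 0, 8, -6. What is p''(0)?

-33

With M_i denoting the second derivative at x_i, h_i = 1, 1, and Δ_i = (y_(i+1) − y_i)/h_i = 8, -14:
  1·M_0 + 4·M_1 + 1·M_2 = 6(Δ_1 - Δ_0) = -132
Natural end conditions: M_0 = M_2 = 0.
Solving the tridiagonal system: M_0 = 0, M_1 = -33, M_2 = 0.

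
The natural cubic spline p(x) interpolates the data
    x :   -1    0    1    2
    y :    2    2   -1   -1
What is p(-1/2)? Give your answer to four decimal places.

2.3750

Put σ_i = p'' at the i-th knot. Here h = (1, 1, 1) and Δ = (0, -3, 0), so the interior equations h_(i-1)·σ_(i-1) + 2(h_(i-1)+h_i)·σ_i + h_i·σ_(i+1) = 6(Δ_i − Δ_(i-1)) read
  1·σ_0 + 4·σ_1 + 1·σ_2 = 6(Δ_1 - Δ_0) = -18
  1·σ_1 + 4·σ_2 + 1·σ_3 = 6(Δ_2 - Δ_1) = 18
Natural end conditions: σ_0 = σ_3 = 0.
Forward elimination and back-substitution give σ_0 = 0, σ_1 = -6, σ_2 = 6, σ_3 = 0.
On [-1, 0], p(x) = 2 + 1·(x + 1) + 0·(x + 1)² - 1·(x + 1)³.
With (x + 1) = 1/2: p(-1/2) = 19/8.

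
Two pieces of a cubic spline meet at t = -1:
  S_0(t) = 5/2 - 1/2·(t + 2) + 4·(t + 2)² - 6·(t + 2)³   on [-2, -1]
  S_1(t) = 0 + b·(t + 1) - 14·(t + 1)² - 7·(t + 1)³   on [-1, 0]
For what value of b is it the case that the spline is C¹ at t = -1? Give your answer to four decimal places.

S_0'(t) = -1/2 + 8·(t + 2) - 18·(t + 2)², so S_0'(-1) = -21/2. On the right, S_1'(-1) = b, so b = -21/2.

-10.5000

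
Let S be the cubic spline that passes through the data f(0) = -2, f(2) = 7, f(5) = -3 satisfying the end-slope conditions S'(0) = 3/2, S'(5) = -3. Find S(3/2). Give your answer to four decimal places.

Let M_i = S''(x_i). Step sizes h_i = 2, 3; slopes of the chords Δ_i = (y_(i+1) - y_i)/h_i = 9/2, -10/3.
  2·M_0 + 10·M_1 + 3·M_2 = 6(Δ_1 - Δ_0) = -47
Clamped end conditions give two more equations: 2h_0·M_0 + h_0·M_1 = 6(Δ_0 - S'(0)) = 18 and h_1·M_1 + 2h_1·M_2 = 6(S'(5) - Δ_1) = 2.
Hence M_0 = 83/10, M_1 = -38/5, M_2 = 62/15.
On [0, 2], S(x) = -2 + 3/2·x + 83/20·x² - 53/40·x³.
With x = 3/2: S(3/2) = 1637/320.

5.1156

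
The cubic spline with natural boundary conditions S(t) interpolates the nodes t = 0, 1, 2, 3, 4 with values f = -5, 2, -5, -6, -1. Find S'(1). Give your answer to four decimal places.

Put m_i = S'' at the i-th knot. Here h = (1, 1, 1, 1) and Δ = (7, -7, -1, 5), so the interior equations h_(i-1)·m_(i-1) + 2(h_(i-1)+h_i)·m_i + h_i·m_(i+1) = 6(Δ_i − Δ_(i-1)) read
  1·m_0 + 4·m_1 + 1·m_2 = 6(Δ_1 - Δ_0) = -84
  1·m_1 + 4·m_2 + 1·m_3 = 6(Δ_2 - Δ_1) = 36
  1·m_2 + 4·m_3 + 1·m_4 = 6(Δ_3 - Δ_2) = 36
Natural end conditions: m_0 = m_4 = 0.
Solving the tridiagonal system: m_0 = 0, m_1 = -171/7, m_2 = 96/7, m_3 = 39/7, m_4 = 0.
On [1, 2], S'(t) = b_1 + 2c_1·(t - 1) + 3d_1·(t - 1)² with b_1 = Δ_1 - h_1(2m_1 + m_2)/6 = -8/7, c_1 = m_1/2 = -171/14, d_1 = (m_2 - m_1)/(6h_1) = 89/14. So S'(1) = -8/7.

-1.1429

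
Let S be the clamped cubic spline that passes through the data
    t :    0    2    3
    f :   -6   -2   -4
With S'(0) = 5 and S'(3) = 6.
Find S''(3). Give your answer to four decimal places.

Write M_i for S''(x_i). With h_i = 2, 1 and divided differences Δ_i = 2, -2, the continuity of S' gives the tridiagonal system
  2·M_0 + 6·M_1 + 1·M_2 = 6(Δ_1 - Δ_0) = -24
Clamped end conditions give two more equations: 2h_0·M_0 + h_0·M_1 = 6(Δ_0 - S'(0)) = -18 and h_1·M_1 + 2h_1·M_2 = 6(S'(3) - Δ_1) = 48.
Solving: M_0 = -1/6, M_1 = -26/3, M_2 = 85/3.

28.3333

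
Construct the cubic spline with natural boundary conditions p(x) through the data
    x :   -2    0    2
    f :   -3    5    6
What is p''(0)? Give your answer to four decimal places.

-2.6250

Let m_i = p''(x_i). Step sizes h_i = 2, 2; slopes of the chords Δ_i = (y_(i+1) - y_i)/h_i = 4, 1/2.
  2·m_0 + 8·m_1 + 2·m_2 = 6(Δ_1 - Δ_0) = -21
Natural end conditions: m_0 = m_2 = 0.
Forward elimination and back-substitution give m_0 = 0, m_1 = -21/8, m_2 = 0.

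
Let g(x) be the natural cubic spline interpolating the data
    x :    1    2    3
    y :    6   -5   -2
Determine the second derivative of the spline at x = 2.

21

With m_i denoting the second derivative at x_i, h_i = 1, 1, and Δ_i = (y_(i+1) − y_i)/h_i = -11, 3:
  1·m_0 + 4·m_1 + 1·m_2 = 6(Δ_1 - Δ_0) = 84
Natural end conditions: m_0 = m_2 = 0.
Forward elimination and back-substitution give m_0 = 0, m_1 = 21, m_2 = 0.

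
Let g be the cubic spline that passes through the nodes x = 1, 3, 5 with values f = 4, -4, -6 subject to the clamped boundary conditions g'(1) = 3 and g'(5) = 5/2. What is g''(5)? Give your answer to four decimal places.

Write M_i for g''(x_i). With h_i = 2, 2 and divided differences Δ_i = -4, -1, the continuity of g' gives the tridiagonal system
  2·M_0 + 8·M_1 + 2·M_2 = 6(Δ_1 - Δ_0) = 18
Clamped end conditions give two more equations: 2h_0·M_0 + h_0·M_1 = 6(Δ_0 - g'(1)) = -42 and h_1·M_1 + 2h_1·M_2 = 6(g'(5) - Δ_1) = 21.
Forward elimination and back-substitution give M_0 = -103/8, M_1 = 19/4, M_2 = 23/8.

2.8750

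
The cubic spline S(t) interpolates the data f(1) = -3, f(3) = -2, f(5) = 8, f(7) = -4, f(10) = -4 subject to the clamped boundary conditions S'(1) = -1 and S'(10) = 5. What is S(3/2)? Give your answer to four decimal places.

Let σ_i = S''(x_i). Step sizes h_i = 2, 2, 2, 3; slopes of the chords Δ_i = (y_(i+1) - y_i)/h_i = 1/2, 5, -6, 0.
  2·σ_0 + 8·σ_1 + 2·σ_2 = 6(Δ_1 - Δ_0) = 27
  2·σ_1 + 8·σ_2 + 2·σ_3 = 6(Δ_2 - Δ_1) = -66
  2·σ_2 + 10·σ_3 + 3·σ_4 = 6(Δ_3 - Δ_2) = 36
Clamped end conditions give two more equations: 2h_0·σ_0 + h_0·σ_1 = 6(Δ_0 - S'(1)) = 9 and h_3·σ_3 + 2h_3·σ_4 = 6(S'(10) - Δ_3) = 30.
Solving the tridiagonal system: σ_0 = -87/92, σ_1 = 147/23, σ_2 = -1023/92, σ_3 = 117/23, σ_4 = 113/46.
On [1, 3], S(t) = -3 - 1·(t - 1) - 87/184·(t - 1)² + 225/368·(t - 1)³.
With (t - 1) = 1/2: S(3/2) = -10427/2944.

-3.5418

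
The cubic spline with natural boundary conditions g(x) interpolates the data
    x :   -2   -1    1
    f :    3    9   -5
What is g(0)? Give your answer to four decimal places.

With M_i denoting the second derivative at x_i, h_i = 1, 2, and Δ_i = (y_(i+1) − y_i)/h_i = 6, -7:
  1·M_0 + 6·M_1 + 2·M_2 = 6(Δ_1 - Δ_0) = -78
Natural end conditions: M_0 = M_2 = 0.
Solving the tridiagonal system: M_0 = 0, M_1 = -13, M_2 = 0.
On [-1, 1], g(x) = 9 + 5/3·(x + 1) - 13/2·(x + 1)² + 13/12·(x + 1)³.
With (x + 1) = 1: g(0) = 21/4.

5.2500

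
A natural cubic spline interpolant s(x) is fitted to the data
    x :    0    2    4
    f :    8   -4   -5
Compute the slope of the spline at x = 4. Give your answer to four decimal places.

Let M_i = s''(x_i). Step sizes h_i = 2, 2; slopes of the chords Δ_i = (y_(i+1) - y_i)/h_i = -6, -1/2.
  2·M_0 + 8·M_1 + 2·M_2 = 6(Δ_1 - Δ_0) = 33
Natural end conditions: M_0 = M_2 = 0.
Hence M_0 = 0, M_1 = 33/8, M_2 = 0.
On [2, 4], s'(x) = b_1 + 2c_1·(x - 2) + 3d_1·(x - 2)² with b_1 = Δ_1 - h_1(2M_1 + M_2)/6 = -13/4, c_1 = M_1/2 = 33/16, d_1 = (M_2 - M_1)/(6h_1) = -11/32. So s'(4) = 7/8.

0.8750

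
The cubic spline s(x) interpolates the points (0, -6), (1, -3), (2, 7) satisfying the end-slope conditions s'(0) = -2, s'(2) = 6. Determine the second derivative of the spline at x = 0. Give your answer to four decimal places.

Write M_i for s''(x_i). With h_i = 1, 1 and divided differences Δ_i = 3, 10, the continuity of s' gives the tridiagonal system
  1·M_0 + 4·M_1 + 1·M_2 = 6(Δ_1 - Δ_0) = 42
Clamped end conditions give two more equations: 2h_0·M_0 + h_0·M_1 = 6(Δ_0 - s'(0)) = 30 and h_1·M_1 + 2h_1·M_2 = 6(s'(2) - Δ_1) = -24.
Forward elimination and back-substitution give M_0 = 17/2, M_1 = 13, M_2 = -37/2.

8.5000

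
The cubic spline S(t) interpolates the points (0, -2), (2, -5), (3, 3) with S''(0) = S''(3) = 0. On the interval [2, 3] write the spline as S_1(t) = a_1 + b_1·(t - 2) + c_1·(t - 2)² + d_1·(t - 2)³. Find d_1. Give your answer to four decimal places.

-1.5833

Put m_i = S'' at the i-th knot. Here h = (2, 1) and Δ = (-3/2, 8), so the interior equations h_(i-1)·m_(i-1) + 2(h_(i-1)+h_i)·m_i + h_i·m_(i+1) = 6(Δ_i − Δ_(i-1)) read
  2·m_0 + 6·m_1 + 1·m_2 = 6(Δ_1 - Δ_0) = 57
Natural end conditions: m_0 = m_2 = 0.
Hence m_0 = 0, m_1 = 19/2, m_2 = 0.
On [2, 3], with S_1(t) = a_1 + b_1·(t - 2) + c_1·(t - 2)² + d_1·(t - 2)³: c_1 = m_1/2 = 19/4, d_1 = (m_2 - m_1)/(6h_1) = -19/12, b_1 = Δ_1 - h_1(2m_1 + m_2)/6 = 29/6.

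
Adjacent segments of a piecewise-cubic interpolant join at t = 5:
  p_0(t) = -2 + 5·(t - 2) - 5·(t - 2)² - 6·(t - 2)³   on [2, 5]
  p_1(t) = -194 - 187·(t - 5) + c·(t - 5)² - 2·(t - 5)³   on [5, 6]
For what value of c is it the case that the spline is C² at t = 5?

p_0''(t) = -10 - 36·(t - 2), so p_0''(5) = -118. On the right, p_1''(5) = 2c, so c = -59.

-59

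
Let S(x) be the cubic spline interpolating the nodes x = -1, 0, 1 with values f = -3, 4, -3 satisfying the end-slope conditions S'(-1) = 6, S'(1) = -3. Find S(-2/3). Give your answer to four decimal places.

Put σ_i = S'' at the i-th knot. Here h = (1, 1) and Δ = (7, -7), so the interior equations h_(i-1)·σ_(i-1) + 2(h_(i-1)+h_i)·σ_i + h_i·σ_(i+1) = 6(Δ_i − Δ_(i-1)) read
  1·σ_0 + 4·σ_1 + 1·σ_2 = 6(Δ_1 - Δ_0) = -84
Clamped end conditions give two more equations: 2h_0·σ_0 + h_0·σ_1 = 6(Δ_0 - S'(-1)) = 6 and h_1·σ_1 + 2h_1·σ_2 = 6(S'(1) - Δ_1) = 24.
Solving the tridiagonal system: σ_0 = 39/2, σ_1 = -33, σ_2 = 57/2.
On [-1, 0], S(x) = -3 + 6·(x + 1) + 39/4·(x + 1)² - 35/4·(x + 1)³.
With (x + 1) = 1/3: S(-2/3) = -13/54.

-0.2407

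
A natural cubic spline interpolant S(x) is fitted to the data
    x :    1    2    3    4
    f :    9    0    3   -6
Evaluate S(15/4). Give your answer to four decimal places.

Write σ_i for S''(x_i). With h_i = 1, 1, 1 and divided differences Δ_i = -9, 3, -9, the continuity of S' gives the tridiagonal system
  1·σ_0 + 4·σ_1 + 1·σ_2 = 6(Δ_1 - Δ_0) = 72
  1·σ_1 + 4·σ_2 + 1·σ_3 = 6(Δ_2 - Δ_1) = -72
Natural end conditions: σ_0 = σ_3 = 0.
Solving: σ_0 = 0, σ_1 = 24, σ_2 = -24, σ_3 = 0.
On [3, 4], S(x) = 3 - 1·(x - 3) - 12·(x - 3)² + 4·(x - 3)³.
With (x - 3) = 3/4: S(15/4) = -45/16.

-2.8125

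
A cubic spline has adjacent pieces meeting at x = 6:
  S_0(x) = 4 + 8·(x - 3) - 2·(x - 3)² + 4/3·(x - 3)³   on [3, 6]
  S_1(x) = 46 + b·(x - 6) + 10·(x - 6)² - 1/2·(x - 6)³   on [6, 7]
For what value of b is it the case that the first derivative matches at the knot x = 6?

S_0'(x) = 8 - 4·(x - 3) + 4·(x - 3)², so S_0'(6) = 32. On the right, S_1'(6) = b, so b = 32.

32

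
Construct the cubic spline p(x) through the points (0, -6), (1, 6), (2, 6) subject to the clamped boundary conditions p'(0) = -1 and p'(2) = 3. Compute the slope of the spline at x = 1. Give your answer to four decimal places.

Put m_i = p'' at the i-th knot. Here h = (1, 1) and Δ = (12, 0), so the interior equations h_(i-1)·m_(i-1) + 2(h_(i-1)+h_i)·m_i + h_i·m_(i+1) = 6(Δ_i − Δ_(i-1)) read
  1·m_0 + 4·m_1 + 1·m_2 = 6(Δ_1 - Δ_0) = -72
Clamped end conditions give two more equations: 2h_0·m_0 + h_0·m_1 = 6(Δ_0 - p'(0)) = 78 and h_1·m_1 + 2h_1·m_2 = 6(p'(2) - Δ_1) = 18.
Forward elimination and back-substitution give m_0 = 59, m_1 = -40, m_2 = 29.
On [1, 2], p'(x) = b_1 + 2c_1·(x - 1) + 3d_1·(x - 1)² with b_1 = Δ_1 - h_1(2m_1 + m_2)/6 = 17/2, c_1 = m_1/2 = -20, d_1 = (m_2 - m_1)/(6h_1) = 23/2. So p'(1) = 17/2.

8.5000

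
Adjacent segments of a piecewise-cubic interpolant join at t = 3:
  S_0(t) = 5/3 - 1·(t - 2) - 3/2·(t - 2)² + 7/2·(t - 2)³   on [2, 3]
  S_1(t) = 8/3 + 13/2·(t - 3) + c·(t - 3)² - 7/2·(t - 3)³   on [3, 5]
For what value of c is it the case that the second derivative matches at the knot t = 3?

S_0''(t) = -3 + 21·(t - 2), so S_0''(3) = 18. On the right, S_1''(3) = 2c, so c = 9.

9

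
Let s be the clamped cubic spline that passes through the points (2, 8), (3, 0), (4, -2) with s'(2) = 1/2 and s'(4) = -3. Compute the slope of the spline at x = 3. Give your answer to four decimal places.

-6.8750

Put M_i = s'' at the i-th knot. Here h = (1, 1) and Δ = (-8, -2), so the interior equations h_(i-1)·M_(i-1) + 2(h_(i-1)+h_i)·M_i + h_i·M_(i+1) = 6(Δ_i − Δ_(i-1)) read
  1·M_0 + 4·M_1 + 1·M_2 = 6(Δ_1 - Δ_0) = 36
Clamped end conditions give two more equations: 2h_0·M_0 + h_0·M_1 = 6(Δ_0 - s'(2)) = -51 and h_1·M_1 + 2h_1·M_2 = 6(s'(4) - Δ_1) = -6.
Solving the tridiagonal system: M_0 = -145/4, M_1 = 43/2, M_2 = -55/4.
On [3, 4], s'(x) = b_1 + 2c_1·(x - 3) + 3d_1·(x - 3)² with b_1 = Δ_1 - h_1(2M_1 + M_2)/6 = -55/8, c_1 = M_1/2 = 43/4, d_1 = (M_2 - M_1)/(6h_1) = -47/8. So s'(3) = -55/8.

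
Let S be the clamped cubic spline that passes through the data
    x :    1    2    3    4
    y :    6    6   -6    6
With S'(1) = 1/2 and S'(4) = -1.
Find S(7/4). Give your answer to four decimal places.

7.4016

Put m_i = S'' at the i-th knot. Here h = (1, 1, 1) and Δ = (0, -12, 12), so the interior equations h_(i-1)·m_(i-1) + 2(h_(i-1)+h_i)·m_i + h_i·m_(i+1) = 6(Δ_i − Δ_(i-1)) read
  1·m_0 + 4·m_1 + 1·m_2 = 6(Δ_1 - Δ_0) = -72
  1·m_1 + 4·m_2 + 1·m_3 = 6(Δ_2 - Δ_1) = 144
Clamped end conditions give two more equations: 2h_0·m_0 + h_0·m_1 = 6(Δ_0 - S'(1)) = -3 and h_2·m_2 + 2h_2·m_3 = 6(S'(4) - Δ_2) = -78.
Hence m_0 = 88/5, m_1 = -191/5, m_2 = 316/5, m_3 = -353/5.
On [1, 2], S(x) = 6 + 1/2·(x - 1) + 44/5·(x - 1)² - 93/10·(x - 1)³.
With (x - 1) = 3/4: S(7/4) = 4737/640.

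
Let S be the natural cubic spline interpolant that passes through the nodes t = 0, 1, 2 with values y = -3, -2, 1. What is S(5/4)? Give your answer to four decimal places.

Put σ_i = S'' at the i-th knot. Here h = (1, 1) and Δ = (1, 3), so the interior equations h_(i-1)·σ_(i-1) + 2(h_(i-1)+h_i)·σ_i + h_i·σ_(i+1) = 6(Δ_i − Δ_(i-1)) read
  1·σ_0 + 4·σ_1 + 1·σ_2 = 6(Δ_1 - Δ_0) = 12
Natural end conditions: σ_0 = σ_2 = 0.
Solving: σ_0 = 0, σ_1 = 3, σ_2 = 0.
On [1, 2], S(t) = -2 + 2·(t - 1) + 3/2·(t - 1)² - 1/2·(t - 1)³.
With (t - 1) = 1/4: S(5/4) = -181/128.

-1.4141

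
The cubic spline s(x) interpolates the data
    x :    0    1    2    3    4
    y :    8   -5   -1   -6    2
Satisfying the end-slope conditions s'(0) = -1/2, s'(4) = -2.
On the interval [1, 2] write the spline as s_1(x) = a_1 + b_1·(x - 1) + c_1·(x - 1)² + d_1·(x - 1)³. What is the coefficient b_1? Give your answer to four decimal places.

-6.6875

Put σ_i = s'' at the i-th knot. Here h = (1, 1, 1, 1) and Δ = (-13, 4, -5, 8), so the interior equations h_(i-1)·σ_(i-1) + 2(h_(i-1)+h_i)·σ_i + h_i·σ_(i+1) = 6(Δ_i − Δ_(i-1)) read
  1·σ_0 + 4·σ_1 + 1·σ_2 = 6(Δ_1 - Δ_0) = 102
  1·σ_1 + 4·σ_2 + 1·σ_3 = 6(Δ_2 - Δ_1) = -54
  1·σ_2 + 4·σ_3 + 1·σ_4 = 6(Δ_3 - Δ_2) = 78
Clamped end conditions give two more equations: 2h_0·σ_0 + h_0·σ_1 = 6(Δ_0 - s'(0)) = -75 and h_3·σ_3 + 2h_3·σ_4 = 6(s'(4) - Δ_3) = -60.
Forward elimination and back-substitution give σ_0 = -501/8, σ_1 = 201/4, σ_2 = -291/8, σ_3 = 165/4, σ_4 = -405/8.
On [1, 2], with s_1(x) = a_1 + b_1·(x - 1) + c_1·(x - 1)² + d_1·(x - 1)³: c_1 = σ_1/2 = 201/8, d_1 = (σ_2 - σ_1)/(6h_1) = -231/16, b_1 = Δ_1 - h_1(2σ_1 + σ_2)/6 = -107/16.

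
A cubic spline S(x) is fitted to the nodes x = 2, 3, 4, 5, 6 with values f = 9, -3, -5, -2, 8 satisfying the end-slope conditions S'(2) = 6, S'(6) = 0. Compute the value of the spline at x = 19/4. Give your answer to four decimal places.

-3.7168

Write M_i for S''(x_i). With h_i = 1, 1, 1, 1 and divided differences Δ_i = -12, -2, 3, 10, the continuity of S' gives the tridiagonal system
  1·M_0 + 4·M_1 + 1·M_2 = 6(Δ_1 - Δ_0) = 60
  1·M_1 + 4·M_2 + 1·M_3 = 6(Δ_2 - Δ_1) = 30
  1·M_2 + 4·M_3 + 1·M_4 = 6(Δ_3 - Δ_2) = 42
Clamped end conditions give two more equations: 2h_0·M_0 + h_0·M_1 = 6(Δ_0 - S'(2)) = -108 and h_3·M_3 + 2h_3·M_4 = 6(S'(6) - Δ_3) = -60.
Solving: M_0 = -285/4, M_1 = 69/2, M_2 = -27/4, M_3 = 45/2, M_4 = -165/4.
On [4, 5], S(x) = -5 + 3/2·(x - 4) - 27/8·(x - 4)² + 39/8·(x - 4)³.
With (x - 4) = 3/4: S(19/4) = -1903/512.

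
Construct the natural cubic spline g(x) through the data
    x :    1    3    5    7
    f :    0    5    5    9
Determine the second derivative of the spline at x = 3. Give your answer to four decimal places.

Put m_i = g'' at the i-th knot. Here h = (2, 2, 2) and Δ = (5/2, 0, 2), so the interior equations h_(i-1)·m_(i-1) + 2(h_(i-1)+h_i)·m_i + h_i·m_(i+1) = 6(Δ_i − Δ_(i-1)) read
  2·m_0 + 8·m_1 + 2·m_2 = 6(Δ_1 - Δ_0) = -15
  2·m_1 + 8·m_2 + 2·m_3 = 6(Δ_2 - Δ_1) = 12
Natural end conditions: m_0 = m_3 = 0.
Hence m_0 = 0, m_1 = -12/5, m_2 = 21/10, m_3 = 0.

-2.4000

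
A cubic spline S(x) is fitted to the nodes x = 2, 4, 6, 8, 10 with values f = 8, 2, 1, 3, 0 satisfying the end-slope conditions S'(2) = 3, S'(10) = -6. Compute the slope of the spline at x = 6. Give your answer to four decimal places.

Write m_i for S''(x_i). With h_i = 2, 2, 2, 2 and divided differences Δ_i = -3, -1/2, 1, -3/2, the continuity of S' gives the tridiagonal system
  2·m_0 + 8·m_1 + 2·m_2 = 6(Δ_1 - Δ_0) = 15
  2·m_1 + 8·m_2 + 2·m_3 = 6(Δ_2 - Δ_1) = 9
  2·m_2 + 8·m_3 + 2·m_4 = 6(Δ_3 - Δ_2) = -15
Clamped end conditions give two more equations: 2h_0·m_0 + h_0·m_1 = 6(Δ_0 - S'(2)) = -36 and h_3·m_3 + 2h_3·m_4 = 6(S'(10) - Δ_3) = -27.
Hence m_0 = -159/14, m_1 = 33/7, m_2 = 0, m_3 = -3/14, m_4 = -93/14.
On [6, 8], S'(x) = b_2 + 2c_2·(x - 6) + 3d_2·(x - 6)² with b_2 = Δ_2 - h_2(2m_2 + m_3)/6 = 15/14, c_2 = m_2/2 = 0, d_2 = (m_3 - m_2)/(6h_2) = -1/56. So S'(6) = 15/14.

1.0714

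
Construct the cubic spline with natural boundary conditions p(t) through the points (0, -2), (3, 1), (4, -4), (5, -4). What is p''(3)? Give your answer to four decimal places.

-5.6129

Write σ_i for p''(x_i). With h_i = 3, 1, 1 and divided differences Δ_i = 1, -5, 0, the continuity of p' gives the tridiagonal system
  3·σ_0 + 8·σ_1 + 1·σ_2 = 6(Δ_1 - Δ_0) = -36
  1·σ_1 + 4·σ_2 + 1·σ_3 = 6(Δ_2 - Δ_1) = 30
Natural end conditions: σ_0 = σ_3 = 0.
Solving the tridiagonal system: σ_0 = 0, σ_1 = -174/31, σ_2 = 276/31, σ_3 = 0.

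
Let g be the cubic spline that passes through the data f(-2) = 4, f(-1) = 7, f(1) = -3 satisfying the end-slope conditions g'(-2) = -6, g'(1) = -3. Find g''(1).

Put σ_i = g'' at the i-th knot. Here h = (1, 2) and Δ = (3, -5), so the interior equations h_(i-1)·σ_(i-1) + 2(h_(i-1)+h_i)·σ_i + h_i·σ_(i+1) = 6(Δ_i − Δ_(i-1)) read
  1·σ_0 + 6·σ_1 + 2·σ_2 = 6(Δ_1 - Δ_0) = -48
Clamped end conditions give two more equations: 2h_0·σ_0 + h_0·σ_1 = 6(Δ_0 - g'(-2)) = 54 and h_1·σ_1 + 2h_1·σ_2 = 6(g'(1) - Δ_1) = 12.
Solving the tridiagonal system: σ_0 = 36, σ_1 = -18, σ_2 = 12.

12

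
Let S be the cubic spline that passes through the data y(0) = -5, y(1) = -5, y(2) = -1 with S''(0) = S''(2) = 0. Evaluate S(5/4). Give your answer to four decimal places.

-4.3281

Write M_i for S''(x_i). With h_i = 1, 1 and divided differences Δ_i = 0, 4, the continuity of S' gives the tridiagonal system
  1·M_0 + 4·M_1 + 1·M_2 = 6(Δ_1 - Δ_0) = 24
Natural end conditions: M_0 = M_2 = 0.
Forward elimination and back-substitution give M_0 = 0, M_1 = 6, M_2 = 0.
On [1, 2], S(x) = -5 + 2·(x - 1) + 3·(x - 1)² - 1·(x - 1)³.
With (x - 1) = 1/4: S(5/4) = -277/64.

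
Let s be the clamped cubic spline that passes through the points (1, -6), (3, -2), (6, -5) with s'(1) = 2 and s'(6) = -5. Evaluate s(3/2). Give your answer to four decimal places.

-4.9625

Write M_i for s''(x_i). With h_i = 2, 3 and divided differences Δ_i = 2, -1, the continuity of s' gives the tridiagonal system
  2·M_0 + 10·M_1 + 3·M_2 = 6(Δ_1 - Δ_0) = -18
Clamped end conditions give two more equations: 2h_0·M_0 + h_0·M_1 = 6(Δ_0 - s'(1)) = 0 and h_1·M_1 + 2h_1·M_2 = 6(s'(6) - Δ_1) = -24.
Solving the tridiagonal system: M_0 = 2/5, M_1 = -4/5, M_2 = -18/5.
On [1, 3], s(x) = -6 + 2·(x - 1) + 1/5·(x - 1)² - 1/10·(x - 1)³.
With (x - 1) = 1/2: s(3/2) = -397/80.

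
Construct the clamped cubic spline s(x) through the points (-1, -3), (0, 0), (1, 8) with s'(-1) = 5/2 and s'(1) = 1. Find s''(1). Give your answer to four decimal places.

-29.2500

Put m_i = s'' at the i-th knot. Here h = (1, 1) and Δ = (3, 8), so the interior equations h_(i-1)·m_(i-1) + 2(h_(i-1)+h_i)·m_i + h_i·m_(i+1) = 6(Δ_i − Δ_(i-1)) read
  1·m_0 + 4·m_1 + 1·m_2 = 6(Δ_1 - Δ_0) = 30
Clamped end conditions give two more equations: 2h_0·m_0 + h_0·m_1 = 6(Δ_0 - s'(-1)) = 3 and h_1·m_1 + 2h_1·m_2 = 6(s'(1) - Δ_1) = -42.
Forward elimination and back-substitution give m_0 = -27/4, m_1 = 33/2, m_2 = -117/4.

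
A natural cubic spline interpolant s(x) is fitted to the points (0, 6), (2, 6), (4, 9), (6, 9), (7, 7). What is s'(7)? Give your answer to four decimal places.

-2.2744

Put M_i = s'' at the i-th knot. Here h = (2, 2, 2, 1) and Δ = (0, 3/2, 0, -2), so the interior equations h_(i-1)·M_(i-1) + 2(h_(i-1)+h_i)·M_i + h_i·M_(i+1) = 6(Δ_i − Δ_(i-1)) read
  2·M_0 + 8·M_1 + 2·M_2 = 6(Δ_1 - Δ_0) = 9
  2·M_1 + 8·M_2 + 2·M_3 = 6(Δ_2 - Δ_1) = -9
  2·M_2 + 6·M_3 + 1·M_4 = 6(Δ_3 - Δ_2) = -12
Natural end conditions: M_0 = M_4 = 0.
Solving: M_0 = 0, M_1 = 57/41, M_2 = -87/82, M_3 = -135/82, M_4 = 0.
On [6, 7], s'(x) = b_3 + 2c_3·(x - 6) + 3d_3·(x - 6)² with b_3 = Δ_3 - h_3(2M_3 + M_4)/6 = -119/82, c_3 = M_3/2 = -135/164, d_3 = (M_4 - M_3)/(6h_3) = 45/164. So s'(7) = -373/164.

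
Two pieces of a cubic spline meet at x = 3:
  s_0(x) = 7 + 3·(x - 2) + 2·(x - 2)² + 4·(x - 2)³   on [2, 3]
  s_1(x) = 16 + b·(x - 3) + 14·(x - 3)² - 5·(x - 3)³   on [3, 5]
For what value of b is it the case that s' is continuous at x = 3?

19

s_0'(x) = 3 + 4·(x - 2) + 12·(x - 2)², so s_0'(3) = 19. On the right, s_1'(3) = b, so b = 19.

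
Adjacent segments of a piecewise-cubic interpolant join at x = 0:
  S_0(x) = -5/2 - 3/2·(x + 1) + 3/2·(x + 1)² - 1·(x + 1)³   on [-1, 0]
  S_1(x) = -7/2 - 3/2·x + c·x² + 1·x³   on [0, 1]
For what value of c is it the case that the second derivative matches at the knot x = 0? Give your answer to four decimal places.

-1.5000

S_0''(x) = 3 - 6·(x + 1), so S_0''(0) = -3. On the right, S_1''(0) = 2c, so c = -3/2.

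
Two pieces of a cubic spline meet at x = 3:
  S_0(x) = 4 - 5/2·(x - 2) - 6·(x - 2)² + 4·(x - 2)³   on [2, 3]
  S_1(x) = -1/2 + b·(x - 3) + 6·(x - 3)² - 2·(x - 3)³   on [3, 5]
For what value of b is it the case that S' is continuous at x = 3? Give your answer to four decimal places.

S_0'(x) = -5/2 - 12·(x - 2) + 12·(x - 2)², so S_0'(3) = -5/2. On the right, S_1'(3) = b, so b = -5/2.

-2.5000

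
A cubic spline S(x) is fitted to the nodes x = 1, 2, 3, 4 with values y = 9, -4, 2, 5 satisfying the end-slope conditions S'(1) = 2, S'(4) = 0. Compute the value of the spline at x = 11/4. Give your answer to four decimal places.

With σ_i denoting the second derivative at x_i, h_i = 1, 1, 1, and Δ_i = (y_(i+1) − y_i)/h_i = -13, 6, 3:
  1·σ_0 + 4·σ_1 + 1·σ_2 = 6(Δ_1 - Δ_0) = 114
  1·σ_1 + 4·σ_2 + 1·σ_3 = 6(Δ_2 - Δ_1) = -18
Clamped end conditions give two more equations: 2h_0·σ_0 + h_0·σ_1 = 6(Δ_0 - S'(1)) = -90 and h_2·σ_2 + 2h_2·σ_3 = 6(S'(4) - Δ_2) = -18.
Solving: σ_0 = -1052/15, σ_1 = 754/15, σ_2 = -254/15, σ_3 = -8/15.
On [2, 3], S(x) = -4 - 119/15·(x - 2) + 377/15·(x - 2)² - 56/5·(x - 2)³.
With (x - 2) = 3/4: S(11/4) = -43/80.

-0.5375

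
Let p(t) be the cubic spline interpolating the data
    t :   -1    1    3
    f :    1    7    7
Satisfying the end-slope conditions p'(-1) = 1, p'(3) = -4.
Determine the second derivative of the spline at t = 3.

Put m_i = p'' at the i-th knot. Here h = (2, 2) and Δ = (3, 0), so the interior equations h_(i-1)·m_(i-1) + 2(h_(i-1)+h_i)·m_i + h_i·m_(i+1) = 6(Δ_i − Δ_(i-1)) read
  2·m_0 + 8·m_1 + 2·m_2 = 6(Δ_1 - Δ_0) = -18
Clamped end conditions give two more equations: 2h_0·m_0 + h_0·m_1 = 6(Δ_0 - p'(-1)) = 12 and h_1·m_1 + 2h_1·m_2 = 6(p'(3) - Δ_1) = -24.
Forward elimination and back-substitution give m_0 = 4, m_1 = -2, m_2 = -5.

-5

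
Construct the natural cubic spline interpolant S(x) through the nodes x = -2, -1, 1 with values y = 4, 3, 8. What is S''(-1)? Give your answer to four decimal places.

3.5000

Put m_i = S'' at the i-th knot. Here h = (1, 2) and Δ = (-1, 5/2), so the interior equations h_(i-1)·m_(i-1) + 2(h_(i-1)+h_i)·m_i + h_i·m_(i+1) = 6(Δ_i − Δ_(i-1)) read
  1·m_0 + 6·m_1 + 2·m_2 = 6(Δ_1 - Δ_0) = 21
Natural end conditions: m_0 = m_2 = 0.
Solving the tridiagonal system: m_0 = 0, m_1 = 7/2, m_2 = 0.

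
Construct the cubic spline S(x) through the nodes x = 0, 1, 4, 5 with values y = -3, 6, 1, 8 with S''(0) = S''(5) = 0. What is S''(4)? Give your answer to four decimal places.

11.0545

Write M_i for S''(x_i). With h_i = 1, 3, 1 and divided differences Δ_i = 9, -5/3, 7, the continuity of S' gives the tridiagonal system
  1·M_0 + 8·M_1 + 3·M_2 = 6(Δ_1 - Δ_0) = -64
  3·M_1 + 8·M_2 + 1·M_3 = 6(Δ_2 - Δ_1) = 52
Natural end conditions: M_0 = M_3 = 0.
Solving: M_0 = 0, M_1 = -668/55, M_2 = 608/55, M_3 = 0.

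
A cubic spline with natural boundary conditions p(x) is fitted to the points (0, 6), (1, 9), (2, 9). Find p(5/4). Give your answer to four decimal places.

Put m_i = p'' at the i-th knot. Here h = (1, 1) and Δ = (3, 0), so the interior equations h_(i-1)·m_(i-1) + 2(h_(i-1)+h_i)·m_i + h_i·m_(i+1) = 6(Δ_i − Δ_(i-1)) read
  1·m_0 + 4·m_1 + 1·m_2 = 6(Δ_1 - Δ_0) = -18
Natural end conditions: m_0 = m_2 = 0.
Forward elimination and back-substitution give m_0 = 0, m_1 = -9/2, m_2 = 0.
On [1, 2], p(x) = 9 + 3/2·(x - 1) - 9/4·(x - 1)² + 3/4·(x - 1)³.
With (x - 1) = 1/4: p(5/4) = 2367/256.

9.2461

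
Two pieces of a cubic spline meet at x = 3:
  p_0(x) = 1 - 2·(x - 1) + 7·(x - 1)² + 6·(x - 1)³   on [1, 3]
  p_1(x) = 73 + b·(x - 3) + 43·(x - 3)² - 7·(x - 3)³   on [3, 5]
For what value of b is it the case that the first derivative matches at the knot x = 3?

p_0'(x) = -2 + 14·(x - 1) + 18·(x - 1)², so p_0'(3) = 98. On the right, p_1'(3) = b, so b = 98.

98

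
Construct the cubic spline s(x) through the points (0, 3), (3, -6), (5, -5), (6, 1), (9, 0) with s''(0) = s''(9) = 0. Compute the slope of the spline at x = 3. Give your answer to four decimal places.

With σ_i denoting the second derivative at x_i, h_i = 3, 2, 1, 3, and Δ_i = (y_(i+1) − y_i)/h_i = -3, 1/2, 6, -1/3:
  3·σ_0 + 10·σ_1 + 2·σ_2 = 6(Δ_1 - Δ_0) = 21
  2·σ_1 + 6·σ_2 + 1·σ_3 = 6(Δ_2 - Δ_1) = 33
  1·σ_2 + 8·σ_3 + 3·σ_4 = 6(Δ_3 - Δ_2) = -38
Natural end conditions: σ_0 = σ_4 = 0.
Solving the tridiagonal system: σ_0 = 0, σ_1 = 383/438, σ_2 = 1342/219, σ_3 = -1208/219, σ_4 = 0.
On [3, 5], s'(x) = b_1 + 2c_1·(x - 3) + 3d_1·(x - 3)² with b_1 = Δ_1 - h_1(2σ_1 + σ_2)/6 = -931/438, c_1 = σ_1/2 = 383/876, d_1 = (σ_2 - σ_1)/(6h_1) = 767/1752. So s'(3) = -931/438.

-2.1256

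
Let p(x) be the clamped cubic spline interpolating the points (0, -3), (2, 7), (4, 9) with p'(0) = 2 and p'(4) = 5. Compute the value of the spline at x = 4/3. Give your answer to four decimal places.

Let σ_i = p''(x_i). Step sizes h_i = 2, 2; slopes of the chords Δ_i = (y_(i+1) - y_i)/h_i = 5, 1.
  2·σ_0 + 8·σ_1 + 2·σ_2 = 6(Δ_1 - Δ_0) = -24
Clamped end conditions give two more equations: 2h_0·σ_0 + h_0·σ_1 = 6(Δ_0 - p'(0)) = 18 and h_1·σ_1 + 2h_1·σ_2 = 6(p'(4) - Δ_1) = 24.
Solving: σ_0 = 33/4, σ_1 = -15/2, σ_2 = 39/4.
On [0, 2], p(x) = -3 + 2·x + 33/8·x² - 21/16·x³.
With x = 4/3: p(4/3) = 35/9.

3.8889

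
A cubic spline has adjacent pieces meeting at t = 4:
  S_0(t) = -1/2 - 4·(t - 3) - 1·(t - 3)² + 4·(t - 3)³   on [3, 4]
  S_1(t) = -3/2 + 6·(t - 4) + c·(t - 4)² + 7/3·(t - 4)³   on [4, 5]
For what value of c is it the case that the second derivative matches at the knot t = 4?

S_0''(t) = -2 + 24·(t - 3), so S_0''(4) = 22. On the right, S_1''(4) = 2c, so c = 11.

11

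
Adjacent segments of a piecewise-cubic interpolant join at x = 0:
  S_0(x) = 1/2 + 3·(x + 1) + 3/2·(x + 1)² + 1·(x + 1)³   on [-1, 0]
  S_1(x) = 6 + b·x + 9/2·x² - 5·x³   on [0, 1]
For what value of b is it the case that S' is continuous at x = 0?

9

S_0'(x) = 3 + 3·(x + 1) + 3·(x + 1)², so S_0'(0) = 9. On the right, S_1'(0) = b, so b = 9.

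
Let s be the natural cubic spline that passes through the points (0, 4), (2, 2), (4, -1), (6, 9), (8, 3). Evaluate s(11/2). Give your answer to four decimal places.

Write M_i for s''(x_i). With h_i = 2, 2, 2, 2 and divided differences Δ_i = -1, -3/2, 5, -3, the continuity of s' gives the tridiagonal system
  2·M_0 + 8·M_1 + 2·M_2 = 6(Δ_1 - Δ_0) = -3
  2·M_1 + 8·M_2 + 2·M_3 = 6(Δ_2 - Δ_1) = 39
  2·M_2 + 8·M_3 + 2·M_4 = 6(Δ_3 - Δ_2) = -48
Natural end conditions: M_0 = M_4 = 0.
Solving the tridiagonal system: M_0 = 0, M_1 = -249/112, M_2 = 207/28, M_3 = -879/112, M_4 = 0.
On [4, 6], s(t) = -1 + 43/16·(t - 4) + 207/56·(t - 4)² - 569/448·(t - 4)³.
With (t - 4) = 3/2: s(11/2) = 25309/3584.

7.0617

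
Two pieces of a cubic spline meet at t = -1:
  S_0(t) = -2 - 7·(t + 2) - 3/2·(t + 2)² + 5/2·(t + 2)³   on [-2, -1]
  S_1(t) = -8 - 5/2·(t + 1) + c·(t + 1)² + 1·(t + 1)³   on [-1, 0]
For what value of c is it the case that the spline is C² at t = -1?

6

S_0''(t) = -3 + 15·(t + 2), so S_0''(-1) = 12. On the right, S_1''(-1) = 2c, so c = 6.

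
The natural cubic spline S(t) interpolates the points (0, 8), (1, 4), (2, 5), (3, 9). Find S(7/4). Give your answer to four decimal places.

4.3313

Let σ_i = S''(x_i). Step sizes h_i = 1, 1, 1; slopes of the chords Δ_i = (y_(i+1) - y_i)/h_i = -4, 1, 4.
  1·σ_0 + 4·σ_1 + 1·σ_2 = 6(Δ_1 - Δ_0) = 30
  1·σ_1 + 4·σ_2 + 1·σ_3 = 6(Δ_2 - Δ_1) = 18
Natural end conditions: σ_0 = σ_3 = 0.
Forward elimination and back-substitution give σ_0 = 0, σ_1 = 34/5, σ_2 = 14/5, σ_3 = 0.
On [1, 2], S(t) = 4 - 26/15·(t - 1) + 17/5·(t - 1)² - 2/3·(t - 1)³.
With (t - 1) = 3/4: S(7/4) = 693/160.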